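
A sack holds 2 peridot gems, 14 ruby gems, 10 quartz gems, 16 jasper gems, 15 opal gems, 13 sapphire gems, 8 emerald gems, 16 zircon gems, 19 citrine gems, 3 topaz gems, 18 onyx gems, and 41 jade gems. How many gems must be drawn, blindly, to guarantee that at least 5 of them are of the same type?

Put each drawn gem into a box by type. The largest draw with every box below 5 takes min(count, 4) from each type; types with fewer than 4 contribute all they have.
Σ min(cᵢ, 4) = 2 + 4 + 4 + 4 + 4 + 4 + 4 + 4 + 4 + 3 + 4 + 4 = 45.
Draw number 45 + 1 = 46 must push one box to 5.

46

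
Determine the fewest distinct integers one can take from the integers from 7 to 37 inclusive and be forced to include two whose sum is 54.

22

A set avoiding the sum 54 can contain at most one of each pair {x, 54−x}, plus the 11 elements whose complement lies outside the range or equal to its own complement.
The integers 7, …, 27 (21 of them) are such a set: any two sum to at least 7+8 = 15 and at most 26+27 = 53 < 54.
Any 22nd integer completes one of the 10 pairs, so 22 choices force a sum of 54.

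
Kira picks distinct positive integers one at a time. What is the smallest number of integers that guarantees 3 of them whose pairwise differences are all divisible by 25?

Integers whose pairwise differences are multiples of 25 are exactly those sharing a remainder mod 25. By pigeonhole, the 25 residue classes mod 25 are the pigeonholes.
With 50 integers one could put 2 in each residue class and have no class reach 3.
The 51st integer pushes some class to 3, so 25·2 + 1 = 51.

51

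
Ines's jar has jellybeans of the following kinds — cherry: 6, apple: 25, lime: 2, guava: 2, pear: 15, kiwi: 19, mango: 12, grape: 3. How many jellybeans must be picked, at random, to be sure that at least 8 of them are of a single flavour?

Put each drawn jellybean into a box by flavour. The largest draw with every box below 8 takes min(count, 7) from each flavour; flavours with fewer than 7 contribute all they have.
Σ min(cᵢ, 7) = 6 + 7 + 2 + 2 + 7 + 7 + 7 + 3 = 41.
Draw number 41 + 1 = 42 must push one box to 8.

42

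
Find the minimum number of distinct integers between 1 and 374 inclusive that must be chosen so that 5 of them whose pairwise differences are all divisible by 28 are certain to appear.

Integers whose pairwise differences are multiples of 28 are exactly those sharing a remainder mod 28. The 28 residue classes mod 28 are the pigeonholes.
With 112 integers one could put 4 in each residue class and have no class reach 5.
The 113th integer pushes some class to 5, so 28·4 + 1 = 113.

113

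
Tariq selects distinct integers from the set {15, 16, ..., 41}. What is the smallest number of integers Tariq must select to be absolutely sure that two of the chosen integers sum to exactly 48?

19

A set avoiding the sum 48 can contain at most one of each pair {x, 48−x}, plus the 9 elements whose complement lies outside the range or equal to its own complement.
The integers 24, …, 41 (18 of them) are such a set: any two sum to at least 24+25 = 49 > 48.
By pigeonhole, any 19th integer completes one of the 9 pairs, so 19 choices force a sum of 48.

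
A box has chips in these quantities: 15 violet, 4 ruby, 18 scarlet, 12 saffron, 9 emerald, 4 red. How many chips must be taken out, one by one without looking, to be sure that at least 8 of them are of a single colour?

37

By the pigeonhole principle, put each drawn chip into a box by colour. The largest draw with every box below 8 takes min(count, 7) from each colour; colours with fewer than 7 contribute all they have.
Σ min(cᵢ, 7) = 7 + 4 + 7 + 7 + 7 + 4 = 36.
Draw number 36 + 1 = 37 must push one box to 8.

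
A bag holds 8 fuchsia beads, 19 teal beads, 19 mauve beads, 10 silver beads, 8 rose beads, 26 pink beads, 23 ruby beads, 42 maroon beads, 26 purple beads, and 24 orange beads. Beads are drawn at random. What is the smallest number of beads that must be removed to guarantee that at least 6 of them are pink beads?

In the worst case for collecting pink beads, every non-pink bead comes out first.
There are 8 + 19 + 19 + 10 + 8 + 23 + 42 + 26 + 24 = 179 non-pink beads altogether.
After those, each further bead must be pink, so 179 + 6 = 185 draws guarantee 6 pink beads.

185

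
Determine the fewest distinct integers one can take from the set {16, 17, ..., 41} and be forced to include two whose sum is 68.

Two chosen integers sum to 68 exactly when both halves of some pair {x, 68−x} with 27 ≤ x ≤ 68−x ≤ 41 are chosen — 7 such pairs.
The remaining 12 elements (those with no distinct partner in range) can never complete a 68-sum, so the worst case takes all of them and one from each pair: 12 + 7 = 19.
The 20th integer has to be the second member of some pair, so 19 + 1 = 20.

20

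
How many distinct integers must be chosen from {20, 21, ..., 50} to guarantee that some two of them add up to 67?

Two chosen integers sum to 67 exactly when both halves of some pair {x, 67−x} with 20 ≤ x ≤ 67−x ≤ 47 are chosen — 14 such pairs.
The remaining 3 elements (those with no distinct partner in range) can never complete a 67-sum, so the worst case takes all of them and one from each pair: 3 + 14 = 17.
The 18th integer has to be the second member of some pair, so 17 + 1 = 18.

18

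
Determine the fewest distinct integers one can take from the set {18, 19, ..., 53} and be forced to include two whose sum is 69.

20

A set avoiding the sum 69 can contain at most one of each pair {x, 69−x}, plus the 2 elements whose complement lies outside the range.
The integers 35, …, 53 (19 of them) are such a set: any two sum to at least 35+36 = 71 > 69.
By the pigeonhole principle, any 20th integer completes one of the 17 pairs, so 20 choices force a sum of 69.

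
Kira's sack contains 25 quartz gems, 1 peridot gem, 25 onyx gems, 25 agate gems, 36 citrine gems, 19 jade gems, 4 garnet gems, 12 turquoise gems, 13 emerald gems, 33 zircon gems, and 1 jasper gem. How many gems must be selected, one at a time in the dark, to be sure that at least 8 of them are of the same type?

The 11 types are the holes; the gems drawn are the pigeons.
To avoid 8 of any one type, the worst case takes at most 7 of each type, or every gem of a type that has fewer than 7.
That gives 7 + 1 + 7 + 7 + 7 + 7 + 4 + 7 + 7 + 7 + 1 = 62 gems with no type reaching 8.
The next gem forces some type to 8, so 62 + 1 = 63.

63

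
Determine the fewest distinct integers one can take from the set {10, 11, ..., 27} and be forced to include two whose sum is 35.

Two chosen integers sum to 35 exactly when both halves of some pair {x, 35−x} with 10 ≤ x ≤ 35−x ≤ 25 are chosen — 8 such pairs.
The remaining 2 elements (those with no distinct partner in range) can never complete a 35-sum, so the worst case takes all of them and one from each pair: 2 + 8 = 10.
The 11th integer has to be the second member of some pair, so 10 + 1 = 11.

11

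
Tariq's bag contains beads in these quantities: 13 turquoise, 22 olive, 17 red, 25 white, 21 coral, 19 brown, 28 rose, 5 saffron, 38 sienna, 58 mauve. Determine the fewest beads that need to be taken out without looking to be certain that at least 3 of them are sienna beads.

In the worst case for collecting sienna beads, every non-sienna bead comes out first.
There are 13 + 22 + 17 + 25 + 21 + 19 + 28 + 5 + 58 = 208 non-sienna beads altogether.
After those, each further bead must be sienna, so 208 + 3 = 211 draws guarantee 3 sienna beads.

211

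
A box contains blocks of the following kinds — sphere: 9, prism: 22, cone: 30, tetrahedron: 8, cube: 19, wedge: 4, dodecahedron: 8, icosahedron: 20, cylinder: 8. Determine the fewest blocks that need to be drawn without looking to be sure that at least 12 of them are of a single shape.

82

The 9 shapes are the holes; the blocks drawn are the pigeons.
To avoid 12 of any one shape, the worst case takes at most 11 of each shape, or every block of a shape that has fewer than 11.
That gives 9 + 11 + 11 + 8 + 11 + 4 + 8 + 11 + 8 = 81 blocks with no shape reaching 12.
The next block forces some shape to 12, so 81 + 1 = 82.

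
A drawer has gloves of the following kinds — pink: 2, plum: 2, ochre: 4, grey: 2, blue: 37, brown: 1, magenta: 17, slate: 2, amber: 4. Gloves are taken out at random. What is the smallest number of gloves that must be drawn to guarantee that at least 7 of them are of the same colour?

30

An adversary could hand out at most 6 gloves per colour (7 colours run out sooner): 2 + 2 + 4 + 2 + 6 + 1 + 6 + 2 + 4 = 29 gloves and still no colour has 7.
One more glove lands in a colour already at 6, so 30 draws are enough and 29 are not.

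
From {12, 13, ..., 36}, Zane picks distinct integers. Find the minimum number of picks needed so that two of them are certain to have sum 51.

15

A set avoiding the sum 51 can contain at most one of each pair {x, 51−x}, plus the 3 elements whose complement lies outside the range.
The integers 12, …, 25 (14 of them) are such a set: any two sum to at least 12+13 = 25 and at most 24+25 = 49 < 51.
Pigeonhole: any 15th integer completes one of the 11 pairs, so 15 choices force a sum of 51.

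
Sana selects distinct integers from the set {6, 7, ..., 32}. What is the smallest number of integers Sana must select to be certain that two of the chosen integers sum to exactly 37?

Group the elements by complementary pair {x, 37−x}: {6,31}, {7,30}, {8,29}, …, giving 13 two-element pairs and 1 integer whose partner 37−x falls outside [6,32].
By the pigeonhole principle, treating each of those 14 groups as a pigeonhole, one can pick one integer per group — 14 integers — with no two summing to 37.
The 15th integer lands in an occupied pair, forcing a sum of 37.

15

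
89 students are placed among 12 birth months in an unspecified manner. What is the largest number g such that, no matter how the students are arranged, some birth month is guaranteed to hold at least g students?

By the pigeonhole principle, the 12 birth months are the holes and the 89 students are the pigeons.
If every birth month held at most 7 students, the total would be at most 12 × 7 = 84, which is less than 89.
So some birth month holds at least ⌈89/12⌉ = 8 students.

8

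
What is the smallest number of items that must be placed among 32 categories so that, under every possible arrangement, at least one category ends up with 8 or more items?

225

With 224 items one could put exactly 7 in each of the 32 categories, and no category would reach 8.
By pigeonhole, one more item must land in a category that already has 7, giving it 8.
So 32 × 7 + 1 = 225 items are required.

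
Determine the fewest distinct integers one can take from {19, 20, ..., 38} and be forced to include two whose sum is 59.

A set avoiding the sum 59 can contain at most one of each pair {x, 59−x}, plus the 2 elements whose complement lies outside the range.
The integers 19, …, 29 (11 of them) are such a set: any two sum to at least 19+20 = 39 and at most 28+29 = 57 < 59.
Any 12th integer completes one of the 9 pairs, so 12 choices force a sum of 59.

12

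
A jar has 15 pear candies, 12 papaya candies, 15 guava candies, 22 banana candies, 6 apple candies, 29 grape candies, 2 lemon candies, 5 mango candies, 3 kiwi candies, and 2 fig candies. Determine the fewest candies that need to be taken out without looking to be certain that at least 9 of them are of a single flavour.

59

By pigeonhole, the 10 flavours are the holes; the candies drawn are the pigeons.
To avoid 9 of any one flavour, the worst case takes at most 8 of each flavour, or every candy of a flavour that has fewer than 8.
That gives 8 + 8 + 8 + 8 + 6 + 8 + 2 + 5 + 3 + 2 = 58 candies with no flavour reaching 9.
The next candy forces some flavour to 9, so 58 + 1 = 59.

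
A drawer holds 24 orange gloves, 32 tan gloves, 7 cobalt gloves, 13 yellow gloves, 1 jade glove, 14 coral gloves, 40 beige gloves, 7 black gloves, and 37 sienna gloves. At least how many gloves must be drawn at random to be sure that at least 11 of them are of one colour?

76

The 9 colours are the holes; the gloves drawn are the pigeons.
To avoid 11 of any one colour, the worst case takes at most 10 of each colour, or every glove of a colour that has fewer than 10.
That gives 10 + 10 + 7 + 10 + 1 + 10 + 10 + 7 + 10 = 75 gloves with no colour reaching 11.
The next glove forces some colour to 11, so 75 + 1 = 76.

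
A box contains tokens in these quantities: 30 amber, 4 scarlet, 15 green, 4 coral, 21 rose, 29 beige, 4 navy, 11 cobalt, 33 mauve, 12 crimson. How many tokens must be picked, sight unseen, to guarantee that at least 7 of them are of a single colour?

55

Put each drawn token into a box by colour. The largest draw with every box below 7 takes min(count, 6) from each colour; colours with fewer than 6 contribute all they have.
Σ min(cᵢ, 6) = 6 + 4 + 6 + 4 + 6 + 6 + 4 + 6 + 6 + 6 = 54.
Draw number 54 + 1 = 55 must push one box to 7.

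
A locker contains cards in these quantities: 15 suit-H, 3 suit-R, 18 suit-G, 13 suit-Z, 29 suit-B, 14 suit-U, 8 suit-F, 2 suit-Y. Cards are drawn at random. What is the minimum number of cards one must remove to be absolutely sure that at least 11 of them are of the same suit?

64

By pigeonhole, put each drawn card into a box by suit. The largest draw with every box below 11 takes min(count, 10) from each suit; suits with fewer than 10 contribute all they have.
Σ min(cᵢ, 10) = 10 + 3 + 10 + 10 + 10 + 10 + 8 + 2 = 63.
Draw number 63 + 1 = 64 must push one box to 11.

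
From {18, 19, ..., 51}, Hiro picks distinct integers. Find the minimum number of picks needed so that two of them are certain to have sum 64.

A set avoiding the sum 64 can contain at most one of each pair {x, 64−x}, plus the 6 elements whose complement lies outside the range or equal to its own complement.
The integers 32, …, 51 (20 of them) are such a set: any two sum to at least 32+33 = 65 > 64.
Pigeonhole: any 21st integer completes one of the 14 pairs, so 21 choices force a sum of 64.

21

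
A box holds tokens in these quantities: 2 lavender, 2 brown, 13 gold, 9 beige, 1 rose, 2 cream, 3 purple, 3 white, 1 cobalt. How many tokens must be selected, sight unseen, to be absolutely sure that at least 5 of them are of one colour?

23

By pigeonhole, put each drawn token into a box by colour. The largest draw with every box below 5 takes min(count, 4) from each colour; colours with fewer than 4 contribute all they have.
Σ min(cᵢ, 4) = 2 + 2 + 4 + 4 + 1 + 2 + 3 + 3 + 1 = 22.
Draw number 22 + 1 = 23 must push one box to 5.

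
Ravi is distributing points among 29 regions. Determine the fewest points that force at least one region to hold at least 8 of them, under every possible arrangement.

With 203 points one could put exactly 7 in each of the 29 regions, and no region would reach 8.
By the pigeonhole principle, one more point must land in a region that already has 7, giving it 8.
So 29 × 7 + 1 = 204 points are required.

204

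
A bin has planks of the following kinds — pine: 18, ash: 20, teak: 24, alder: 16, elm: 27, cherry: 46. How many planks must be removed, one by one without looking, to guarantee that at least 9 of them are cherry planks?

In the worst case for collecting cherry planks, every non-cherry plank comes out first.
There are 18 + 20 + 24 + 16 + 27 = 105 non-cherry planks altogether.
After those, each further plank must be cherry, so 105 + 9 = 114 draws guarantee 9 cherry planks.

114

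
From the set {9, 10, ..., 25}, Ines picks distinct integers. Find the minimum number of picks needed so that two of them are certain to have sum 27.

13

A set avoiding the sum 27 can contain at most one of each pair {x, 27−x}, plus the 7 elements whose complement lies outside the range.
The integers 14, …, 25 (12 of them) are such a set: any two sum to at least 14+15 = 29 > 27.
Pigeonhole: any 13th integer completes one of the 5 pairs, so 13 choices force a sum of 27.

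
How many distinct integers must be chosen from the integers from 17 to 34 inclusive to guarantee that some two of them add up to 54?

12

Group the elements by complementary pair {x, 54−x}: {20,34}, {21,33}, {22,32}, …, giving 7 two-element pairs, the single value 27 (it cannot pair with itself since the integers are distinct), and 3 integers whose partner 54−x falls outside [17,34].
Treating each of those 11 groups as a pigeonhole, one can pick one integer per group — 11 integers — with no two summing to 54.
The 12th integer lands in an occupied pair, forcing a sum of 54.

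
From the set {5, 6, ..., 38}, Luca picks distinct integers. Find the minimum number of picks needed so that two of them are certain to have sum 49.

Two chosen integers sum to 49 exactly when both halves of some pair {x, 49−x} with 11 ≤ x ≤ 49−x ≤ 38 are chosen — 14 such pairs.
The remaining 6 elements (those with no distinct partner in range) can never complete a 49-sum, so the worst case takes all of them and one from each pair: 6 + 14 = 20.
By the pigeonhole principle, the 21st integer has to be the second member of some pair, so 20 + 1 = 21.

21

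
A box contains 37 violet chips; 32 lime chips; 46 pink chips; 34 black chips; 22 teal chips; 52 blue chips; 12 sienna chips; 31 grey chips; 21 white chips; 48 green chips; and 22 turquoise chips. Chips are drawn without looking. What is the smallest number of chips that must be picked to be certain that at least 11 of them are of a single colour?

An adversary could hand out at most 10 chips per colour: 10 + 10 + 10 + 10 + 10 + 10 + 10 + 10 + 10 + 10 + 10 = 110 chips and still no colour has 11.
By the pigeonhole principle, one more chip lands in a colour already at 10, so 111 draws are enough and 110 are not.

111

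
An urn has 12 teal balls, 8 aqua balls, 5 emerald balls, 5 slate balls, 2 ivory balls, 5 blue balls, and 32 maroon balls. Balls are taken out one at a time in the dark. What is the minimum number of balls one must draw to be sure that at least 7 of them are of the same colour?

By the pigeonhole principle, the 7 colours are the holes; the balls drawn are the pigeons.
To avoid 7 of any one colour, the worst case takes at most 6 of each colour, or every ball of a colour that has fewer than 6.
That gives 6 + 6 + 5 + 5 + 2 + 5 + 6 = 35 balls with no colour reaching 7.
The next ball forces some colour to 7, so 35 + 1 = 36.

36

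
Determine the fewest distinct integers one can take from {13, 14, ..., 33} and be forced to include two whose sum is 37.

16

Two chosen integers sum to 37 exactly when both halves of some pair {x, 37−x} with 13 ≤ x ≤ 37−x ≤ 24 are chosen — 6 such pairs.
The remaining 9 elements (those with no distinct partner in range) can never complete a 37-sum, so the worst case takes all of them and one from each pair: 9 + 6 = 15.
By pigeonhole, the 16th integer has to be the second member of some pair, so 15 + 1 = 16.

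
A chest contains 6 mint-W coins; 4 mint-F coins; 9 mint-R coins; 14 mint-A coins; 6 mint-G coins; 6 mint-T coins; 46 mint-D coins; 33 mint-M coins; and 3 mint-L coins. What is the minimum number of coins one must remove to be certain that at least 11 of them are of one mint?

By pigeonhole, the 9 mints are the holes; the coins drawn are the pigeons.
To avoid 11 of any one mint, the worst case takes at most 10 of each mint, or every coin of a mint that has fewer than 10.
That gives 6 + 4 + 9 + 10 + 6 + 6 + 10 + 10 + 3 = 64 coins with no mint reaching 11.
The next coin forces some mint to 11, so 64 + 1 = 65.

65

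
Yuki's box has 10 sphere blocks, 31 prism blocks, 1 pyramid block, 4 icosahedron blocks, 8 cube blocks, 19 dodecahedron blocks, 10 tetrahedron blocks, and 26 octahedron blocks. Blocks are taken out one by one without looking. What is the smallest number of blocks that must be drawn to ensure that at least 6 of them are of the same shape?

Put each drawn block into a box by shape. The largest draw with every box below 6 takes min(count, 5) from each shape; shapes with fewer than 5 contribute all they have.
Σ min(cᵢ, 5) = 5 + 5 + 1 + 4 + 5 + 5 + 5 + 5 = 35.
Draw number 35 + 1 = 36 must push one box to 6.

36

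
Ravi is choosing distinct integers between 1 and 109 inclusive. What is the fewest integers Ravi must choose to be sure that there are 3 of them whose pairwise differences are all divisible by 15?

31

Integers whose pairwise differences are multiples of 15 are exactly those sharing a remainder mod 15. The 15 residue classes mod 15 are the pigeonholes.
With 30 integers one could put 2 in each residue class and have no class reach 3.
The 31st integer pushes some class to 3, so 15·2 + 1 = 31.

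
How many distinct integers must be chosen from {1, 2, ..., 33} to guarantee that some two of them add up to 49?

25

Two chosen integers sum to 49 exactly when both halves of some pair {x, 49−x} with 16 ≤ x ≤ 49−x ≤ 33 are chosen — 9 such pairs.
The remaining 15 elements (those with no distinct partner in range) can never complete a 49-sum, so the worst case takes all of them and one from each pair: 15 + 9 = 24.
Pigeonhole: the 25th integer has to be the second member of some pair, so 24 + 1 = 25.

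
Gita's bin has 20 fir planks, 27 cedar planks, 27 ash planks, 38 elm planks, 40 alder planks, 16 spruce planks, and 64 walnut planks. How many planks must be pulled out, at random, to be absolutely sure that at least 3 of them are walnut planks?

In the worst case for collecting walnut planks, every non-walnut plank comes out first.
There are 20 + 27 + 27 + 38 + 40 + 16 = 168 non-walnut planks altogether.
After those, each further plank must be walnut, so 168 + 3 = 171 draws guarantee 3 walnut planks.

171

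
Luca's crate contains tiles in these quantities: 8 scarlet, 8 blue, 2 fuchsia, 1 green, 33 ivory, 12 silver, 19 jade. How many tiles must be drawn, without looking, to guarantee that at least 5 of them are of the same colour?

By pigeonhole, put each drawn tile into a box by colour. The largest draw with every box below 5 takes min(count, 4) from each colour; colours with fewer than 4 contribute all they have.
Σ min(cᵢ, 4) = 4 + 4 + 2 + 1 + 4 + 4 + 4 = 23.
Draw number 23 + 1 = 24 must push one box to 5.

24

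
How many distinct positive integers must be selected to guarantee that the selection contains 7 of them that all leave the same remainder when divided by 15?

91

The 15 residue classes mod 15 are the pigeonholes.
With 90 integers one could put 6 in each residue class and have no class reach 7.
The 91st integer pushes some class to 7, so 15·6 + 1 = 91.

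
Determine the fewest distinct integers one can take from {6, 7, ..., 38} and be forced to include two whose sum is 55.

Two chosen integers sum to 55 exactly when both halves of some pair {x, 55−x} with 17 ≤ x ≤ 55−x ≤ 38 are chosen — 11 such pairs.
The remaining 11 elements (those with no distinct partner in range) can never complete a 55-sum, so the worst case takes all of them and one from each pair: 11 + 11 = 22.
The 23rd integer has to be the second member of some pair, so 22 + 1 = 23.

23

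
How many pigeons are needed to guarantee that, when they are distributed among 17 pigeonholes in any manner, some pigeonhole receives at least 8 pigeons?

With 119 pigeons one could put exactly 7 in each of the 17 pigeonholes, and no pigeonhole would reach 8.
Pigeonhole: one more pigeon must land in a pigeonhole that already has 7, giving it 8.
So 17 × 7 + 1 = 120 pigeons are required.

120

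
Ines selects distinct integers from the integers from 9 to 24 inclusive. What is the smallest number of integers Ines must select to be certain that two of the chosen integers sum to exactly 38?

12

A set avoiding the sum 38 can contain at most one of each pair {x, 38−x}, plus the 6 elements whose complement lies outside the range or equal to its own complement.
The integers 9, …, 19 (11 of them) are such a set: any two sum to at least 9+10 = 19 and at most 18+19 = 37 < 38.
By the pigeonhole principle, any 12th integer completes one of the 5 pairs, so 12 choices force a sum of 38.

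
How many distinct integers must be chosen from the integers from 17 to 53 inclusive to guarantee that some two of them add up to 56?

27

A set avoiding the sum 56 can contain at most one of each pair {x, 56−x}, plus the 15 elements whose complement lies outside the range or equal to its own complement.
The integers 28, …, 53 (26 of them) are such a set: any two sum to at least 28+29 = 57 > 56.
Any 27th integer completes one of the 11 pairs, so 27 choices force a sum of 56.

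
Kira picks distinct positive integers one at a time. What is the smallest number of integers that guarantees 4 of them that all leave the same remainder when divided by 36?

109

By pigeonhole, the 36 residue classes mod 36 are the pigeonholes.
With 108 integers one could put 3 in each residue class and have no class reach 4.
The 109th integer pushes some class to 4, so 36·3 + 1 = 109.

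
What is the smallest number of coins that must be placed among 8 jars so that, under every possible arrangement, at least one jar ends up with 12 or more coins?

With 88 coins one could put exactly 11 in each of the 8 jars, and no jar would reach 12.
By the pigeonhole principle, one more coin must land in a jar that already has 11, giving it 12.
So 8 × 11 + 1 = 89 coins are required.

89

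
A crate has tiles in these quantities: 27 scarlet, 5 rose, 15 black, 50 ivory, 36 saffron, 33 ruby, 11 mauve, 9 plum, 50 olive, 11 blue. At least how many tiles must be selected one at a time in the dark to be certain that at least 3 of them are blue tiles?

239

In the worst case for collecting blue tiles, every non-blue tile comes out first.
There are 27 + 5 + 15 + 50 + 36 + 33 + 11 + 9 + 50 = 236 non-blue tiles altogether.
After those, each further tile must be blue, so 236 + 3 = 239 draws guarantee 3 blue tiles.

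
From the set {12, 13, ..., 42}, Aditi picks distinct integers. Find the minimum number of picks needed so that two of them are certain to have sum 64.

Group the elements by complementary pair {x, 64−x}: {22,42}, {23,41}, {24,40}, …, giving 10 two-element pairs, the single value 32 (it cannot pair with itself since the integers are distinct), and 10 integers whose partner 64−x falls outside [12,42].
By the pigeonhole principle, treating each of those 21 groups as a pigeonhole, one can pick one integer per group — 21 integers — with no two summing to 64.
The 22nd integer lands in an occupied pair, forcing a sum of 64.

22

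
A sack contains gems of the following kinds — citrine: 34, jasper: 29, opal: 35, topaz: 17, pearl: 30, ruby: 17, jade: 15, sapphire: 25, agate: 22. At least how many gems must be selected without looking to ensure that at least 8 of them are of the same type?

Pigeonhole: put each drawn gem into a box by type. The largest draw with every box below 8 takes min(count, 7) from each type.
Σ min(cᵢ, 7) = 7 + 7 + 7 + 7 + 7 + 7 + 7 + 7 + 7 = 63.
Draw number 63 + 1 = 64 must push one box to 8.

64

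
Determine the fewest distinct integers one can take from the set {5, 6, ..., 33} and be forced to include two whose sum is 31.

Group the elements by complementary pair {x, 31−x}: {5,26}, {6,25}, {7,24}, …, giving 11 two-element pairs and 7 integers whose partner 31−x falls outside [5,33].
Treating each of those 18 groups as a pigeonhole, one can pick one integer per group — 18 integers — with no two summing to 31.
The 19th integer lands in an occupied pair, forcing a sum of 31.

19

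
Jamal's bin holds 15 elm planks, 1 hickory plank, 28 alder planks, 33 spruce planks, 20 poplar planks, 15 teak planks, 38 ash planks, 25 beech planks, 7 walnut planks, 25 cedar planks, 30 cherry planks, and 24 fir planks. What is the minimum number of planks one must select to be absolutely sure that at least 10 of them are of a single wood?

Put each drawn plank into a box by wood. The largest draw with every box below 10 takes min(count, 9) from each wood; woods with fewer than 9 contribute all they have.
Σ min(cᵢ, 9) = 9 + 1 + 9 + 9 + 9 + 9 + 9 + 9 + 7 + 9 + 9 + 9 = 98.
Draw number 98 + 1 = 99 must push one box to 10.

99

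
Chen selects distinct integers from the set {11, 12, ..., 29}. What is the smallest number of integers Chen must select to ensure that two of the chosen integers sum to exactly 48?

Two chosen integers sum to 48 exactly when both halves of some pair {x, 48−x} with 19 ≤ x ≤ 48−x ≤ 29 are chosen — 5 such pairs.
The remaining 9 elements (those with no distinct partner in range) can never complete a 48-sum, so the worst case takes all of them and one from each pair: 9 + 5 = 14.
By the pigeonhole principle, the 15th integer has to be the second member of some pair, so 14 + 1 = 15.

15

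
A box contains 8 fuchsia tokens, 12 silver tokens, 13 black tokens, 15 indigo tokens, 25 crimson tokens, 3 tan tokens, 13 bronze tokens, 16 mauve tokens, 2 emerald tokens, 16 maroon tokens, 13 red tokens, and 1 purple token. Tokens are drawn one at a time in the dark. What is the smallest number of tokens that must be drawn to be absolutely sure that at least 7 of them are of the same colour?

61

An adversary could hand out at most 6 tokens per colour (tan, emerald, purple run out sooner): 6 + 6 + 6 + 6 + 6 + 3 + 6 + 6 + 2 + 6 + 6 + 1 = 60 tokens and still no colour has 7.
By the pigeonhole principle, one more token lands in a colour already at 6, so 61 draws are enough and 60 are not.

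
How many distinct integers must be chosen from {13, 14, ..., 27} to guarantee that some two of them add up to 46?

Two chosen integers sum to 46 exactly when both halves of some pair {x, 46−x} with 19 ≤ x ≤ 46−x ≤ 27 are chosen — 4 such pairs.
The remaining 7 elements (those with no distinct partner in range) can never complete a 46-sum, so the worst case takes all of them and one from each pair: 7 + 4 = 11.
The 12th integer has to be the second member of some pair, so 11 + 1 = 12.

12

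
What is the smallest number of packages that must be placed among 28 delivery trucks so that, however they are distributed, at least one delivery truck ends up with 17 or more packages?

449

With 448 packages one could put exactly 16 in each of the 28 delivery trucks, and no delivery truck would reach 17.
One more package must land in a delivery truck that already has 16, giving it 17.
So 28 × 16 + 1 = 449 packages are required.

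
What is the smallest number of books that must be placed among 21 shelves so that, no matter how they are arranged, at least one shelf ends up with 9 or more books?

With 168 books one could put exactly 8 in each of the 21 shelves, and no shelf would reach 9.
By the pigeonhole principle, one more book must land in a shelf that already has 8, giving it 9.
So 21 × 8 + 1 = 169 books are required.

169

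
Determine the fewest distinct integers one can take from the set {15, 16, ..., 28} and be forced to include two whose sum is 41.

A set avoiding the sum 41 can contain at most one of each pair {x, 41−x}, plus the 2 elements whose complement lies outside the range.
The integers 21, …, 28 (8 of them) are such a set: any two sum to at least 21+22 = 43 > 41.
By pigeonhole, any 9th integer completes one of the 6 pairs, so 9 choices force a sum of 41.

9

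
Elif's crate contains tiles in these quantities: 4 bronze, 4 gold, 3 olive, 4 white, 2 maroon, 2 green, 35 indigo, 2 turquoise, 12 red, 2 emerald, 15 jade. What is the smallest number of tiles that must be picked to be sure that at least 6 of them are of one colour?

39

Put each drawn tile into a box by colour. The largest draw with every box below 6 takes min(count, 5) from each colour; colours with fewer than 5 contribute all they have.
Σ min(cᵢ, 5) = 4 + 4 + 3 + 4 + 2 + 2 + 5 + 2 + 5 + 2 + 5 = 38.
Draw number 38 + 1 = 39 must push one box to 6.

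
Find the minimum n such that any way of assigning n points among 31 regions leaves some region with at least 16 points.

With 465 points one could put exactly 15 in each of the 31 regions, and no region would reach 16.
By the pigeonhole principle, one more point must land in a region that already has 15, giving it 16.
So 31 × 15 + 1 = 466 points are required.

466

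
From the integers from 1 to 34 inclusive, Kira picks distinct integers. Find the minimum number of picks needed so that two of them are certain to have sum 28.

22

A set avoiding the sum 28 can contain at most one of each pair {x, 28−x}, plus the 8 elements whose complement lies outside the range or equal to its own complement.
The integers 14, …, 34 (21 of them) are such a set: any two sum to at least 14+15 = 29 > 28.
By pigeonhole, any 22nd integer completes one of the 13 pairs, so 22 choices force a sum of 28.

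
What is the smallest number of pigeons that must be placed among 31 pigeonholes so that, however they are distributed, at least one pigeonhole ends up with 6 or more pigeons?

With 155 pigeons one could put exactly 5 in each of the 31 pigeonholes, and no pigeonhole would reach 6.
One more pigeon must land in a pigeonhole that already has 5, giving it 6.
So 31 × 5 + 1 = 156 pigeons are required.

156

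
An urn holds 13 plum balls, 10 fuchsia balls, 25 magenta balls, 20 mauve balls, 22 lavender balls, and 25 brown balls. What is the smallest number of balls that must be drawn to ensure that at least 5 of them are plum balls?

In the worst case for collecting plum balls, every non-plum ball comes out first.
There are 10 + 25 + 20 + 22 + 25 = 102 non-plum balls altogether.
After those, each further ball must be plum, so 102 + 5 = 107 draws guarantee 5 plum balls.

107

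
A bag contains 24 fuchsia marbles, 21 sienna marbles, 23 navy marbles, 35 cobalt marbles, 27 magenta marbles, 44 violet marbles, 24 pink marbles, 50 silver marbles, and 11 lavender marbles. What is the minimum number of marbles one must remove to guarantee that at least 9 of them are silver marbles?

In the worst case for collecting silver marbles, every non-silver marble comes out first.
There are 24 + 21 + 23 + 35 + 27 + 44 + 24 + 11 = 209 non-silver marbles altogether.
After those, each further marble must be silver, so 209 + 9 = 218 draws guarantee 9 silver marbles.

218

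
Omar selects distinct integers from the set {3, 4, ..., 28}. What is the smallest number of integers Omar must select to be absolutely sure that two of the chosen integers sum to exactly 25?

17

Group the elements by complementary pair {x, 25−x}: {3,22}, {4,21}, {5,20}, …, giving 10 two-element pairs and 6 integers whose partner 25−x falls outside [3,28].
Pigeonhole: treating each of those 16 groups as a pigeonhole, one can pick one integer per group — 16 integers — with no two summing to 25.
The 17th integer lands in an occupied pair, forcing a sum of 25.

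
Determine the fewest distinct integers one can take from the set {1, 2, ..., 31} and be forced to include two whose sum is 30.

18

A set avoiding the sum 30 can contain at most one of each pair {x, 30−x}, plus the 3 elements whose complement lies outside the range or equal to its own complement.
The integers 15, …, 31 (17 of them) are such a set: any two sum to at least 15+16 = 31 > 30.
Any 18th integer completes one of the 14 pairs, so 18 choices force a sum of 30.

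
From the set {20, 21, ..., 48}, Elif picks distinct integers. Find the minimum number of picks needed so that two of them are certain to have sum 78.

Two chosen integers sum to 78 exactly when both halves of some pair {x, 78−x} with 30 ≤ x ≤ 78−x ≤ 48 are chosen — 9 such pairs.
The remaining 11 elements (those with no distinct partner in range) can never complete a 78-sum, so the worst case takes all of them and one from each pair: 11 + 9 = 20.
The 21st integer has to be the second member of some pair, so 20 + 1 = 21.

21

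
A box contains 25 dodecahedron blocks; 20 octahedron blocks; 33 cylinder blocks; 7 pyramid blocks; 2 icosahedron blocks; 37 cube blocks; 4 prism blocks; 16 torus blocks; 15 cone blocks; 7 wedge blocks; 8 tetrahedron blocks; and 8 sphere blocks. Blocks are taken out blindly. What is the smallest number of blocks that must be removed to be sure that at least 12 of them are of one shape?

By pigeonhole, put each drawn block into a box by shape. The largest draw with every box below 12 takes min(count, 11) from each shape; shapes with fewer than 11 contribute all they have.
Σ min(cᵢ, 11) = 11 + 11 + 11 + 7 + 2 + 11 + 4 + 11 + 11 + 7 + 8 + 8 = 102.
Draw number 102 + 1 = 103 must push one box to 12.

103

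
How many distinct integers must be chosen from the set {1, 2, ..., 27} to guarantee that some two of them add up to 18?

Two chosen integers sum to 18 exactly when both halves of some pair {x, 18−x} with 1 ≤ x ≤ 18−x ≤ 17 are chosen — 8 such pairs.
The remaining 11 elements (those with no distinct partner in range) can never complete a 18-sum, so the worst case takes all of them and one from each pair: 11 + 8 = 19.
The 20th integer has to be the second member of some pair, so 19 + 1 = 20.

20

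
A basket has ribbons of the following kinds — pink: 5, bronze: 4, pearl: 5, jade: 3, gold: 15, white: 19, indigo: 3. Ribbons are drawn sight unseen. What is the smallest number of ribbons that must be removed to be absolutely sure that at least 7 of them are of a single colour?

33

Put each drawn ribbon into a box by colour. The largest draw with every box below 7 takes min(count, 6) from each colour; colours with fewer than 6 contribute all they have.
Σ min(cᵢ, 6) = 5 + 4 + 5 + 3 + 6 + 6 + 3 = 32.
Draw number 32 + 1 = 33 must push one box to 7.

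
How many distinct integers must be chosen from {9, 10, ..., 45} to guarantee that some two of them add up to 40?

Group the elements by complementary pair {x, 40−x}: {9,31}, {10,30}, {11,29}, …, giving 11 two-element pairs; the single value 20 (it cannot pair with itself since the integers are distinct); and 14 integers whose partner 40−x falls outside [9,45].
By the pigeonhole principle, treating each of those 26 groups as a pigeonhole, one can pick one integer per group — 26 integers — with no two summing to 40.
The 27th integer lands in an occupied pair, forcing a sum of 40.

27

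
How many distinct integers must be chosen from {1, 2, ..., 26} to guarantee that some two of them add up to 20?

18

A set avoiding the sum 20 can contain at most one of each pair {x, 20−x}, plus the 8 elements whose complement lies outside the range or equal to its own complement.
The integers 10, …, 26 (17 of them) are such a set: any two sum to at least 10+11 = 21 > 20.
Any 18th integer completes one of the 9 pairs, so 18 choices force a sum of 20.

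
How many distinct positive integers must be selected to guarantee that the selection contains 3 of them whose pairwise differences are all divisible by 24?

Integers whose pairwise differences are multiples of 24 are exactly those sharing a remainder mod 24. Pigeonhole: the 24 residue classes mod 24 are the pigeonholes.
With 48 integers one could put 2 in each residue class and have no class reach 3.
The 49th integer pushes some class to 3, so 24·2 + 1 = 49.

49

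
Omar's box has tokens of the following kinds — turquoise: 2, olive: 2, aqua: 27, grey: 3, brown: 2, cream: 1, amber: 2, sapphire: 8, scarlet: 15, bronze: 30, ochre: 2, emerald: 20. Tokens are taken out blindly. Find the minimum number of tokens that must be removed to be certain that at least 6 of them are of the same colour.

By the pigeonhole principle, the 12 colours are the holes; the tokens drawn are the pigeons.
To avoid 6 of any one colour, the worst case takes at most 5 of each colour, or every token of a colour that has fewer than 5.
That gives 2 + 2 + 5 + 3 + 2 + 1 + 2 + 5 + 5 + 5 + 2 + 5 = 39 tokens with no colour reaching 6.
The next token forces some colour to 6, so 39 + 1 = 40.

40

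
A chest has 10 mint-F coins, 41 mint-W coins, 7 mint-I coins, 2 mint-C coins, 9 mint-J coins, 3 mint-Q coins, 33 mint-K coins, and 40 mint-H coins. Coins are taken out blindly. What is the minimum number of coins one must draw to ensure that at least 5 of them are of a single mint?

30

The 8 mints are the holes; the coins drawn are the pigeons.
To avoid 5 of any one mint, the worst case takes at most 4 of each mint, or every coin of a mint that has fewer than 4.
That gives 4 + 4 + 4 + 2 + 4 + 3 + 4 + 4 = 29 coins with no mint reaching 5.
The next coin forces some mint to 5, so 29 + 1 = 30.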